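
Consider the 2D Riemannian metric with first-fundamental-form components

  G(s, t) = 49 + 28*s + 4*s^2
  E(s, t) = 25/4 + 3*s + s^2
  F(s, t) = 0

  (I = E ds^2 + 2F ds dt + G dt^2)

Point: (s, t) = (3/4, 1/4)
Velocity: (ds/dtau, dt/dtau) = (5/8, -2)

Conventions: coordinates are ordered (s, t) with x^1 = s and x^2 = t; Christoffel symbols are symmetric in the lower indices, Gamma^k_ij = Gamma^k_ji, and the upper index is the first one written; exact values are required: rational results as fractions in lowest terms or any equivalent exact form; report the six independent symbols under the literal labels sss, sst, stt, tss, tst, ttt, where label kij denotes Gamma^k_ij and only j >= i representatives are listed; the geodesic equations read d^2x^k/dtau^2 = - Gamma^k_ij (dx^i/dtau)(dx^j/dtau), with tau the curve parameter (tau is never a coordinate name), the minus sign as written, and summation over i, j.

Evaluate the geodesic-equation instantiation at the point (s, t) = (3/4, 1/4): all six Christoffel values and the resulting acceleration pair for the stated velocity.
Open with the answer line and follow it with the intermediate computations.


Answer: Gamma_sss = 36/145, Gamma_sst = 0, Gamma_stt = -272/145, Gamma_tss = 0, Gamma_tst = 4/17, Gamma_ttt = 0; accelerations (d^2s/dtau^2, d^2t/dtau^2) = (17183/2320, 10/17)

E = 145/16, F = 0, G = 289/4 at the point
E_s = 9/2, E_t = 0, F_s = 0, F_t = 0, G_s = 34, G_t = 0
EG - F^2 = 41905/64;  g^inv = (64/41905) * [[289/4, 0], [0, 145/16]]
first-kind symbols [ij,l] = (1/2)(d_i g_jl + d_j g_il - d_l g_ij): [ss,s] = E_s/2 = 9/4, [ss,t] = F_s - E_t/2 = 0, [st,s] = E_t/2 = 0, [st,t] = G_s/2 = 17, [tt,s] = F_t - G_s/2 = -17, [tt,t] = G_t/2 = 0
Gamma^s_ij = (G*[ij,s] - F*[ij,t])/(EG - F^2), Gamma^t_ij = (E*[ij,t] - F*[ij,s])/(EG - F^2)
Gamma_sss = 36/145, Gamma_sst = 0, Gamma_stt = -272/145, Gamma_tss = 0, Gamma_tst = 4/17, Gamma_ttt = 0
d^2s/dtau^2 = -(Gamma_sss*(5/8)^2 + 2*Gamma_sst*(5/8)*(-2) + Gamma_stt*(-2)^2) = 17183/2320
d^2t/dtau^2 = -(Gamma_tss*(5/8)^2 + 2*Gamma_tst*(5/8)*(-2) + Gamma_ttt*(-2)^2) = 10/17


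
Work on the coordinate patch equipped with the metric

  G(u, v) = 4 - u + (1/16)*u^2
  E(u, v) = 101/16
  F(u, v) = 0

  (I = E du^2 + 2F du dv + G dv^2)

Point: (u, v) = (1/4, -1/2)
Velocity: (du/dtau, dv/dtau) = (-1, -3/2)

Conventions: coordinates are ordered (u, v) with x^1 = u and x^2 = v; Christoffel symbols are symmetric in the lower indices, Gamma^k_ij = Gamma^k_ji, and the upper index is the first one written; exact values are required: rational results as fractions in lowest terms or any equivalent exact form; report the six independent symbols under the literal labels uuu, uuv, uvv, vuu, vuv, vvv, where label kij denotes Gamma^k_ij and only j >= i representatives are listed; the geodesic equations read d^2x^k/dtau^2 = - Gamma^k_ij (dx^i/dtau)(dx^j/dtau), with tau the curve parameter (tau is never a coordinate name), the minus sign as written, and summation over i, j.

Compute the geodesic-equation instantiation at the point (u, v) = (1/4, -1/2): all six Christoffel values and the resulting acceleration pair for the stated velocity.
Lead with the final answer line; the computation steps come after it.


Answer: Gamma_uuu = 0, Gamma_uuv = 0, Gamma_uvv = 31/404, Gamma_vuu = 0, Gamma_vuv = -4/31, Gamma_vvv = 0; accelerations (d^2u/dtau^2, d^2v/dtau^2) = (-279/1616, 12/31)

E = 101/16, F = 0, G = 961/256 at the point
E_u = 0, E_v = 0, F_u = 0, F_v = 0, G_u = -31/32, G_v = 0
EG - F^2 = 97061/4096;  g^inv = (4096/97061) * [[961/256, 0], [0, 101/16]]
first-kind symbols [ij,l] = (1/2)(d_i g_jl + d_j g_il - d_l g_ij): [uu,u] = E_u/2 = 0, [uu,v] = F_u - E_v/2 = 0, [uv,u] = E_v/2 = 0, [uv,v] = G_u/2 = -31/64, [vv,u] = F_v - G_u/2 = 31/64, [vv,v] = G_v/2 = 0
Gamma^u_ij = (G*[ij,u] - F*[ij,v])/(EG - F^2), Gamma^v_ij = (E*[ij,v] - F*[ij,u])/(EG - F^2)
Gamma_uuu = 0, Gamma_uuv = 0, Gamma_uvv = 31/404, Gamma_vuu = 0, Gamma_vuv = -4/31, Gamma_vvv = 0
d^2u/dtau^2 = -(Gamma_uuu*(-1)^2 + 2*Gamma_uuv*(-1)*(-3/2) + Gamma_uvv*(-3/2)^2) = -279/1616
d^2v/dtau^2 = -(Gamma_vuu*(-1)^2 + 2*Gamma_vuv*(-1)*(-3/2) + Gamma_vvv*(-3/2)^2) = 12/31


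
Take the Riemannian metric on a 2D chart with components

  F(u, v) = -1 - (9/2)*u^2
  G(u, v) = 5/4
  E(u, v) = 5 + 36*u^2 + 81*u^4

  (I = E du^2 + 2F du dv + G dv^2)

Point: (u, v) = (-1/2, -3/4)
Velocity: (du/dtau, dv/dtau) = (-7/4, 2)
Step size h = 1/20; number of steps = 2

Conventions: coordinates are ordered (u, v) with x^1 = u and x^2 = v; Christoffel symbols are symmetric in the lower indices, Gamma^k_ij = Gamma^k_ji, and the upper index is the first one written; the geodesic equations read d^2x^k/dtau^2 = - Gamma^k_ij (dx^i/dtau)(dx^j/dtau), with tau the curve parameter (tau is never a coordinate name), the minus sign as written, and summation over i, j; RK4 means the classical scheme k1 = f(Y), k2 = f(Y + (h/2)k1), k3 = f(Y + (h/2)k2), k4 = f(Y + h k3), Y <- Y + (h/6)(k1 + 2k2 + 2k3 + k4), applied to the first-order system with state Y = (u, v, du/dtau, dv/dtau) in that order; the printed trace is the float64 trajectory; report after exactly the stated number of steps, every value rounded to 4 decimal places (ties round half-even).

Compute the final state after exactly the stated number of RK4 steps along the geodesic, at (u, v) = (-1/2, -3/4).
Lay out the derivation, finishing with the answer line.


f(Y) = (du/dtau, dv/dtau, -Gamma^u_ij Y'^i Y'^j, -Gamma^v_ij Y'^i Y'^j) with the Gammas evaluated at the stage position; h = 0.050000; intermediate values shown to 6 dp
step 0: u = -0.5000, v = -0.7500, du/dtau = -1.7500, dv/dtau = 2.0000
step 1:
  k1: at (u, v) = (-0.500000, -0.750000), (du/dtau, dv/dtau) = (-1.750000, 2.000000); Gamma_uuu = -1.980583, Gamma_uuv = 0.000000, Gamma_uvv = 0.000000, Gamma_vuu = 0.233010, Gamma_vuv = 0.000000, Gamma_vvv = 0.000000; k1 = (-1.750000, 2.000000, 6.065534, -0.713592)
  k2: at (u, v) = (-0.543750, -0.700000), (du/dtau, dv/dtau) = (-1.598362, 1.982160); Gamma_uuu = -1.985632, Gamma_uuv = 0.000000, Gamma_uvv = 0.000000, Gamma_vuu = 0.213006, Gamma_vuv = 0.000000, Gamma_vvv = 0.000000; k2 = (-1.598362, 1.982160, 5.072814, -0.544179)
  k3: at (u, v) = (-0.539959, -0.700446), (du/dtau, dv/dtau) = (-1.623180, 1.986396); Gamma_uuu = -1.985821, Gamma_uuv = 0.000000, Gamma_uvv = 0.000000, Gamma_vuu = 0.214730, Gamma_vuv = 0.000000, Gamma_vvv = 0.000000; k3 = (-1.623180, 1.986396, 5.232066, -0.565751)
  k4: at (u, v) = (-0.581159, -0.650680), (du/dtau, dv/dtau) = (-1.488397, 1.971712); Gamma_uuu = -1.978323, Gamma_uuv = 0.000000, Gamma_uvv = 0.000000, Gamma_vuu = 0.196273, Gamma_vuv = 0.000000, Gamma_vvv = 0.000000; k4 = (-1.488397, 1.971712, 4.382628, -0.434809)
  Y <- Y + (h/6)(k1 + 2k2 + 2k3 + k4): u = -0.5807, v = -0.6508, du/dtau = -1.4912, dv/dtau = 1.9719
step 2:
  k1: at (u, v) = (-0.580679, -0.650760), (du/dtau, dv/dtau) = (-1.491184, 1.971931); Gamma_uuu = -1.978475, Gamma_uuv = 0.000000, Gamma_uvv = 0.000000, Gamma_vuu = 0.196484, Gamma_vuv = 0.000000, Gamma_vvv = 0.000000; k1 = (-1.491184, 1.971931, 4.399395, -0.436908)
  k2: at (u, v) = (-0.617959, -0.601462), (du/dtau, dv/dtau) = (-1.381199, 1.961008); Gamma_uuu = -1.962892, Gamma_uuv = 0.000000, Gamma_uvv = 0.000000, Gamma_vuu = 0.180517, Gamma_vuv = 0.000000, Gamma_vvv = 0.000000; k2 = (-1.381199, 1.961008, 3.744631, -0.344375)
  k3: at (u, v) = (-0.615209, -0.601735), (du/dtau, dv/dtau) = (-1.397568, 1.963322); Gamma_uuu = -1.964287, Gamma_uuv = 0.000000, Gamma_uvv = 0.000000, Gamma_vuu = 0.181665, Gamma_vuv = 0.000000, Gamma_vvv = 0.000000; k3 = (-1.397568, 1.963322, 3.836638, -0.354828)
  k4: at (u, v) = (-0.650557, -0.552594), (du/dtau, dv/dtau) = (-1.299352, 1.954190); Gamma_uuu = -1.943830, Gamma_uuv = 0.000000, Gamma_uvv = 0.000000, Gamma_vuu = 0.167311, Gamma_vuv = 0.000000, Gamma_vvv = 0.000000; k4 = (-1.299352, 1.954190, 3.281799, -0.282474)
  Y <- Y + (h/6)(k1 + 2k2 + 2k3 + k4): u = -0.6502, v = -0.5526, du/dtau = -1.3008, dv/dtau = 1.9543

Answer: u = -0.6502, v = -0.5526, du/dtau = -1.3008, dv/dtau = 1.9543


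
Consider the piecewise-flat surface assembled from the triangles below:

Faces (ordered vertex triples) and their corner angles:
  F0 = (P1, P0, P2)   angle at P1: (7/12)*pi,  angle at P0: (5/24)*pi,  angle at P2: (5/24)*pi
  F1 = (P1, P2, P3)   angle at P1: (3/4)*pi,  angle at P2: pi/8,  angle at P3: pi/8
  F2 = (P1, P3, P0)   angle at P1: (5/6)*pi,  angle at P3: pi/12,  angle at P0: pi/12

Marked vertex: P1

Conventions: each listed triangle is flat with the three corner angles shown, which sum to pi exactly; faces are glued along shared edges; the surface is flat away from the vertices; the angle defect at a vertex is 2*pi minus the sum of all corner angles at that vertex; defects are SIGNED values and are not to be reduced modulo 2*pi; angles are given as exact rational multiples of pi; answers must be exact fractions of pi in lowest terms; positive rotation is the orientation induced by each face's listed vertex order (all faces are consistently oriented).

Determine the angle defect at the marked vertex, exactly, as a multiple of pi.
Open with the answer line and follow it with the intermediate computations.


Answer: defect(P1) = -pi/6

Sum of corner angles at P1: (13/6)*pi
defect = 2*pi - (13/6)*pi


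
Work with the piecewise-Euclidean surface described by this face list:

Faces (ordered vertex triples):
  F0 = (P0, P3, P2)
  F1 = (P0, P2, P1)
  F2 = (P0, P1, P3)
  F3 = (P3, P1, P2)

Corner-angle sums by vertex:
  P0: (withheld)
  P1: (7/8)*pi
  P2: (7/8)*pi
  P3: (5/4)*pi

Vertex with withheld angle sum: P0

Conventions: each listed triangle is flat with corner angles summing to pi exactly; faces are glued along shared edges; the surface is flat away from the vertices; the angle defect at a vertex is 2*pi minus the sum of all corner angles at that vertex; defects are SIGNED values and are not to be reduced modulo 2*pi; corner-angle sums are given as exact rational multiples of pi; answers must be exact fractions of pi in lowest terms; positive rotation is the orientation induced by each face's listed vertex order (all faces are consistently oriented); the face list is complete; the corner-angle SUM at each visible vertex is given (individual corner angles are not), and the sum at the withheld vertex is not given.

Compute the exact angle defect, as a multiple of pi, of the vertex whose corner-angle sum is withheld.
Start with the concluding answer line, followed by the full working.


Answer: defect(P0) = pi

V = 4, E = 6, F = 4; chi = V - E + F = 2
Gauss-Bonnet: total defect = 2*pi*chi = 4*pi; visible defects sum to 3*pi


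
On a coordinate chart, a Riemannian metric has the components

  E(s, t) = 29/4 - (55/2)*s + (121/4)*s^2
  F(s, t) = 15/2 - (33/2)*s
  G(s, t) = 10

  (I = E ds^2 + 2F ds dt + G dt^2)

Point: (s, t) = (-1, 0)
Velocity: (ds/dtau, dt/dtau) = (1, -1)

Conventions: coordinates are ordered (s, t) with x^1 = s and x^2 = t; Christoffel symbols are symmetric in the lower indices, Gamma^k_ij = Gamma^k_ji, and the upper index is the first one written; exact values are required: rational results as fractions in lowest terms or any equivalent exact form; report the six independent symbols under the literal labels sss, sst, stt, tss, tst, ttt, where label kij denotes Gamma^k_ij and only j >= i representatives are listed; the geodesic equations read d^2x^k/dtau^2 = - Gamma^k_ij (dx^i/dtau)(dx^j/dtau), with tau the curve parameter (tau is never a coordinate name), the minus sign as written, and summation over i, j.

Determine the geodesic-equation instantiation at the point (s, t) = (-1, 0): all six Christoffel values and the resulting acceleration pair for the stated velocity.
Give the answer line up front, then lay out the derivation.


Answer: Gamma_sss = -22/37, Gamma_sst = 0, Gamma_stt = 0, Gamma_tss = -33/148, Gamma_tst = 0, Gamma_ttt = 0; accelerations (d^2s/dtau^2, d^2t/dtau^2) = (22/37, 33/148)

E = 65, F = 24, G = 10 at the point
E_s = -88, E_t = 0, F_s = -33/2, F_t = 0, G_s = 0, G_t = 0
EG - F^2 = 74;  g^inv = (1/74) * [[10, -24], [-24, 65]]
first-kind symbols [ij,l] = (1/2)(d_i g_jl + d_j g_il - d_l g_ij): [ss,s] = E_s/2 = -44, [ss,t] = F_s - E_t/2 = -33/2, [st,s] = E_t/2 = 0, [st,t] = G_s/2 = 0, [tt,s] = F_t - G_s/2 = 0, [tt,t] = G_t/2 = 0
Gamma^s_ij = (G*[ij,s] - F*[ij,t])/(EG - F^2), Gamma^t_ij = (E*[ij,t] - F*[ij,s])/(EG - F^2)
Gamma_sss = -22/37, Gamma_sst = 0, Gamma_stt = 0, Gamma_tss = -33/148, Gamma_tst = 0, Gamma_ttt = 0
d^2s/dtau^2 = -(Gamma_sss*(1)^2 + 2*Gamma_sst*(1)*(-1) + Gamma_stt*(-1)^2) = 22/37
d^2t/dtau^2 = -(Gamma_tss*(1)^2 + 2*Gamma_tst*(1)*(-1) + Gamma_ttt*(-1)^2) = 33/148


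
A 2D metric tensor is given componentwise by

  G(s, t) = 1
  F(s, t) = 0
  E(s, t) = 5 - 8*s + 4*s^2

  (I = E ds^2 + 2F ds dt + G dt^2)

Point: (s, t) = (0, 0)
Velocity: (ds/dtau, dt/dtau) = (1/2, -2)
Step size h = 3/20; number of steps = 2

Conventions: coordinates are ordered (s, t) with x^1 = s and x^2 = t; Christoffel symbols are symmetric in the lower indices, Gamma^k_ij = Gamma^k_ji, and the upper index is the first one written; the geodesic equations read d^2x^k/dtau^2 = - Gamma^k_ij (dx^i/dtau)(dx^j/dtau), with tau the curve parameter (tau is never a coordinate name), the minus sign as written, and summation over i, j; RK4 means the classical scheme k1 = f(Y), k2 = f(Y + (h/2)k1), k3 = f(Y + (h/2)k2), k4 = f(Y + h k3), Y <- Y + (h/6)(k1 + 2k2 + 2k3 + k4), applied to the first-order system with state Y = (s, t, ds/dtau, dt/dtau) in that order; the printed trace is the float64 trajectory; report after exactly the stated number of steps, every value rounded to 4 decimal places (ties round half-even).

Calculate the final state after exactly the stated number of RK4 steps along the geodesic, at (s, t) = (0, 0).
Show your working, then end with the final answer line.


f(Y) = (ds/dtau, dt/dtau, -Gamma^s_ij Y'^i Y'^j, -Gamma^t_ij Y'^i Y'^j) with the Gammas evaluated at the stage position; h = 0.150000; intermediate values shown to 6 dp
step 0: s = 0.0000, t = 0.0000, ds/dtau = 0.5000, dt/dtau = -2.0000
step 1:
  k1: at (s, t) = (0.000000, 0.000000), (ds/dtau, dt/dtau) = (0.500000, -2.000000); Gamma_sss = -0.800000, Gamma_sst = 0.000000, Gamma_stt = 0.000000, Gamma_tss = 0.000000, Gamma_tst = 0.000000, Gamma_ttt = 0.000000; k1 = (0.500000, -2.000000, 0.200000, 0.000000)
  k2: at (s, t) = (0.037500, -0.150000), (ds/dtau, dt/dtau) = (0.515000, -2.000000); Gamma_sss = -0.818170, Gamma_sst = 0.000000, Gamma_stt = 0.000000, Gamma_tss = 0.000000, Gamma_tst = 0.000000, Gamma_ttt = 0.000000; k2 = (0.515000, -2.000000, 0.216999, 0.000000)
  k3: at (s, t) = (0.038625, -0.150000), (ds/dtau, dt/dtau) = (0.516275, -2.000000); Gamma_sss = -0.818720, Gamma_sst = 0.000000, Gamma_stt = 0.000000, Gamma_tss = 0.000000, Gamma_tst = 0.000000, Gamma_ttt = 0.000000; k3 = (0.516275, -2.000000, 0.218221, 0.000000)
  k4: at (s, t) = (0.077441, -0.300000), (ds/dtau, dt/dtau) = (0.532733, -2.000000); Gamma_sss = -0.837841, Gamma_sst = 0.000000, Gamma_stt = 0.000000, Gamma_tss = 0.000000, Gamma_tst = 0.000000, Gamma_ttt = 0.000000; k4 = (0.532733, -2.000000, 0.237783, 0.000000)
  Y <- Y + (h/6)(k1 + 2k2 + 2k3 + k4): s = 0.0774, t = -0.3000, ds/dtau = 0.5327, dt/dtau = -2.0000
step 2:
  k1: at (s, t) = (0.077382, -0.300000), (ds/dtau, dt/dtau) = (0.532706, -2.000000); Gamma_sss = -0.837811, Gamma_sst = 0.000000, Gamma_stt = 0.000000, Gamma_tss = 0.000000, Gamma_tst = 0.000000, Gamma_ttt = 0.000000; k1 = (0.532706, -2.000000, 0.237750, 0.000000)
  k2: at (s, t) = (0.117335, -0.450000), (ds/dtau, dt/dtau) = (0.550537, -2.000000); Gamma_sss = -0.857708, Gamma_sst = 0.000000, Gamma_stt = 0.000000, Gamma_tss = 0.000000, Gamma_tst = 0.000000, Gamma_ttt = 0.000000; k2 = (0.550537, -2.000000, 0.259963, 0.000000)
  k3: at (s, t) = (0.118672, -0.450000), (ds/dtau, dt/dtau) = (0.552203, -2.000000); Gamma_sss = -0.858376, Gamma_sst = 0.000000, Gamma_stt = 0.000000, Gamma_tss = 0.000000, Gamma_tst = 0.000000, Gamma_ttt = 0.000000; k3 = (0.552203, -2.000000, 0.261743, 0.000000)
  k4: at (s, t) = (0.160213, -0.600000), (ds/dtau, dt/dtau) = (0.571967, -2.000000); Gamma_sss = -0.879135, Gamma_sst = 0.000000, Gamma_stt = 0.000000, Gamma_tss = 0.000000, Gamma_tst = 0.000000, Gamma_ttt = 0.000000; k4 = (0.571967, -2.000000, 0.287606, 0.000000)
  Y <- Y + (h/6)(k1 + 2k2 + 2k3 + k4): s = 0.1601, t = -0.6000, ds/dtau = 0.5719, dt/dtau = -2.0000

Answer: s = 0.1601, t = -0.6000, ds/dtau = 0.5719, dt/dtau = -2.0000


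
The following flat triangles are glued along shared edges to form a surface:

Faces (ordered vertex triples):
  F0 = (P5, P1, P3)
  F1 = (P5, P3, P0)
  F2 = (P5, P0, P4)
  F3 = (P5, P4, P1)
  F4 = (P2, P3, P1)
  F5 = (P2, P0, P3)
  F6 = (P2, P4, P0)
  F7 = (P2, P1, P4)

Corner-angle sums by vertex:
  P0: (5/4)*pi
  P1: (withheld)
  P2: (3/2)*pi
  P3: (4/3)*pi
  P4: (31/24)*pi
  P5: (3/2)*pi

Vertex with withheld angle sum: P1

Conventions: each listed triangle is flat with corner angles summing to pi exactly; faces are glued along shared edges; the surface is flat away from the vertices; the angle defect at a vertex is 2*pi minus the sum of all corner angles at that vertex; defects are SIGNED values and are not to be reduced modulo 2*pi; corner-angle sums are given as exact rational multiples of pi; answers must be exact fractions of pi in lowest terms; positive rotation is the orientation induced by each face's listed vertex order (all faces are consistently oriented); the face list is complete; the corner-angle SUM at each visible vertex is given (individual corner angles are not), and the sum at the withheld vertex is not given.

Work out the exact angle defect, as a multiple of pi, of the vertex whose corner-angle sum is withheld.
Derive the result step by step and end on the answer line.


V = 6, E = 12, F = 8; chi = V - E + F = 2
Gauss-Bonnet: total defect = 2*pi*chi = 4*pi; visible defects sum to (25/8)*pi

Answer: defect(P1) = (7/8)*pi


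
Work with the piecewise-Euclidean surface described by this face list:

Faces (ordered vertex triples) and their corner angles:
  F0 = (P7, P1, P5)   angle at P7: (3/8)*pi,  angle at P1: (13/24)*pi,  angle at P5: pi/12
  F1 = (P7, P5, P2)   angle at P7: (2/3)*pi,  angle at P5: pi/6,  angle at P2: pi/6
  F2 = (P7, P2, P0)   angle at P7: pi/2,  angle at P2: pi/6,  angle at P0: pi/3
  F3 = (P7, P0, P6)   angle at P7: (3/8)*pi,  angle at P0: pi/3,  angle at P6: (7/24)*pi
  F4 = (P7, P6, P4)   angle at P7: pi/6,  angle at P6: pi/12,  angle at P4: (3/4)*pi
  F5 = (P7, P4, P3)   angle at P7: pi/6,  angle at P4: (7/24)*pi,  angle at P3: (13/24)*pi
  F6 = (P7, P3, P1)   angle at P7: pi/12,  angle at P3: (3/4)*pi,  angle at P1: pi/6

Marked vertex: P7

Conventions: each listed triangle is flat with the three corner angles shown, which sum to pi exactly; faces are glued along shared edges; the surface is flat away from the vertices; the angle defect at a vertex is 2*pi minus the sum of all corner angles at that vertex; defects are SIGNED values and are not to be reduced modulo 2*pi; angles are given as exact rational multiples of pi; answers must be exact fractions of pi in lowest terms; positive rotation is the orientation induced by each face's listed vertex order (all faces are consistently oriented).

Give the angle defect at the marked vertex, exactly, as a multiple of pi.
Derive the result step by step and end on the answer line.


Sum of corner angles at P7: (7/3)*pi
defect = 2*pi - (7/3)*pi

Answer: defect(P7) = -pi/3


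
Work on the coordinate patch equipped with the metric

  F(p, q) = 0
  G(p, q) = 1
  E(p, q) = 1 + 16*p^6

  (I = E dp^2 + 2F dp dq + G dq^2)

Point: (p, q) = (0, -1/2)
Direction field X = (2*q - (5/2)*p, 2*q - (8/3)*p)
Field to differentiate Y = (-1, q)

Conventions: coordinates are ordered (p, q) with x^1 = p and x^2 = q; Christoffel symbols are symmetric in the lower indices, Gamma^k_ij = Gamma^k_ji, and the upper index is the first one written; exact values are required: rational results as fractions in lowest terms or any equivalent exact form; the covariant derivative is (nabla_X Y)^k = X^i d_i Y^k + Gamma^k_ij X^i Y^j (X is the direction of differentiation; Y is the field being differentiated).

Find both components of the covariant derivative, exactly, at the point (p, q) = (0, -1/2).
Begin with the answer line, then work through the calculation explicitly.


Answer: (nabla_X Y)^p = 0, (nabla_X Y)^q = -1

E = 1, F = 0, G = 1 at the point
E_p = 0, E_q = 0, F_p = 0, F_q = 0, G_p = 0, G_q = 0
EG - F^2 = 1;  g^inv = (1) * [[1, 0], [0, 1]]
first-kind symbols [ij,l] = (1/2)(d_i g_jl + d_j g_il - d_l g_ij): [pp,p] = E_p/2 = 0, [pp,q] = F_p - E_q/2 = 0, [pq,p] = E_q/2 = 0, [pq,q] = G_p/2 = 0, [qq,p] = F_q - G_p/2 = 0, [qq,q] = G_q/2 = 0
Gamma^p_ij = (G*[ij,p] - F*[ij,q])/(EG - F^2), Gamma^q_ij = (E*[ij,q] - F*[ij,p])/(EG - F^2)
Gamma_ppp = 0, Gamma_ppq = 0, Gamma_pqq = 0, Gamma_qpp = 0, Gamma_qpq = 0, Gamma_qqq = 0
X = (-1, -1), Y = (-1, -1/2) at the point


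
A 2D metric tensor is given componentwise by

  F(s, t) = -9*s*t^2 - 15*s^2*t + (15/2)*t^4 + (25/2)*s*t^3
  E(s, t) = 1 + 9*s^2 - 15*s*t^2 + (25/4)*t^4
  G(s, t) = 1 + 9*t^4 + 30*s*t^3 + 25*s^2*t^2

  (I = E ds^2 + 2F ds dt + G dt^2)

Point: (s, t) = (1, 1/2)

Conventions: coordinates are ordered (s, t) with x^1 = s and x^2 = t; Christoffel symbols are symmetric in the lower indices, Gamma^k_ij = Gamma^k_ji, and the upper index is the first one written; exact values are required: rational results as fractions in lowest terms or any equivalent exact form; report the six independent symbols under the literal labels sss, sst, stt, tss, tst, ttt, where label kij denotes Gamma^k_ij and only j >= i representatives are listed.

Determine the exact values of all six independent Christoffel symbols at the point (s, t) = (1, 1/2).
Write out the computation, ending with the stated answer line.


E = 425/64, F = -247/32, G = 185/16 at the point
E_s = 57/4, E_t = -95/8, F_s = -251/16, F_t = -87/8, G_s = 65/4, G_t = 52
EG - F^2 = 1101/64;  g^inv = (64/1101) * [[185/16, 247/32], [247/32, 425/64]]
first-kind symbols [ij,l] = (1/2)(d_i g_jl + d_j g_il - d_l g_ij): [ss,s] = E_s/2 = 57/8, [ss,t] = F_s - E_t/2 = -39/4, [st,s] = E_t/2 = -95/16, [st,t] = G_s/2 = 65/8, [tt,s] = F_t - G_s/2 = -19, [tt,t] = G_t/2 = 26
Gamma^s_ij = (G*[ij,s] - F*[ij,t])/(EG - F^2), Gamma^t_ij = (E*[ij,t] - F*[ij,s])/(EG - F^2)

Answer: Gamma_sss = 152/367, Gamma_sst = -380/1101, Gamma_stt = -1216/1101, Gamma_tss = -208/367, Gamma_tst = 520/1101, Gamma_ttt = 1664/1101


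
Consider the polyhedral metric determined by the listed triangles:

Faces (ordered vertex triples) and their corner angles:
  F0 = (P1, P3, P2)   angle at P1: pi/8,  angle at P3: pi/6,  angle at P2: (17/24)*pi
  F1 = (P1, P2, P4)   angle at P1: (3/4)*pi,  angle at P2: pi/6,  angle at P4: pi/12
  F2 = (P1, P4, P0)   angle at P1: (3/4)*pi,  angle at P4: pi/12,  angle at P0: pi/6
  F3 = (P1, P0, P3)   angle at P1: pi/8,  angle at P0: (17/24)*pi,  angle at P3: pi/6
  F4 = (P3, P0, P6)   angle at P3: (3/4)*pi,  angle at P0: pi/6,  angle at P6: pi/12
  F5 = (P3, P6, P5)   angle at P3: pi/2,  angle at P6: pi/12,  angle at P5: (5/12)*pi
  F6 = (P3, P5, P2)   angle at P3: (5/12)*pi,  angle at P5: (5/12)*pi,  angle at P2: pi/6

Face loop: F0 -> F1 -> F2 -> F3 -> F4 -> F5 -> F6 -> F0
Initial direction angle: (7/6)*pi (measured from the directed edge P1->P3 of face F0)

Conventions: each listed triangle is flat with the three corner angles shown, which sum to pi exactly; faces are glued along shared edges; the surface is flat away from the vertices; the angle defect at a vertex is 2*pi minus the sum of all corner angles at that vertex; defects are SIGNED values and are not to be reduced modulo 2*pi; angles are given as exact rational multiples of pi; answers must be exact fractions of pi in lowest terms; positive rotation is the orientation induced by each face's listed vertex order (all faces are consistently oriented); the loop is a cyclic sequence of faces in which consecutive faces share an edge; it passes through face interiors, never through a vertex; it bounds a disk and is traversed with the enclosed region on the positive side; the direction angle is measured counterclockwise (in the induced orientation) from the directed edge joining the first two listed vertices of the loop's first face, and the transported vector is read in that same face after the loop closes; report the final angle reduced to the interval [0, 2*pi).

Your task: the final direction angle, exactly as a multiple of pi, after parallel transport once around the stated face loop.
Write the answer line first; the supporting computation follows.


Answer: final direction angle = (17/12)*pi

enclosed vertex P1: corner angles sum to (7/4)*pi, defect = 2*pi - (7/4)*pi = pi/4
enclosed vertex P3: corner angles sum to 2*pi, defect = 2*pi - 2*pi = 0
by Gauss-Bonnet the loop rotates the vector by the enclosed defect sum (positive orientation, mod 2*pi)
final angle = (7/6)*pi + pi/4 = (17/12)*pi (mod 2*pi)


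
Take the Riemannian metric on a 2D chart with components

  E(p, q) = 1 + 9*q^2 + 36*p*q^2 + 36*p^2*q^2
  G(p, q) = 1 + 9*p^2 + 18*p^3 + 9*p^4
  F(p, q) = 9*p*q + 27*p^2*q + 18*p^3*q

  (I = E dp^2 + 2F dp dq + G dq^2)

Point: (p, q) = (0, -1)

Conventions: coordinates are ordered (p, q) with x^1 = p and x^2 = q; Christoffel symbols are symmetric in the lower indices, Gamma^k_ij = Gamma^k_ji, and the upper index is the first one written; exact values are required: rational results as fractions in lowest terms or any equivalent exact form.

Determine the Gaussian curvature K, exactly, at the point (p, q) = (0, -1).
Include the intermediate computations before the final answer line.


E = 10, F = 0, G = 1, EG - F^2 = 10 at the point
E_p = 36, E_q = -18, F_p = -9, F_q = 0, G_p = 0, G_q = 0
E_qq = 18, F_pq = 9, G_pp = 18
By Brioschi, K is (det M1 - det M2) divided by (EG - F^2) squared.
M1 = [[-E_qq/2 + F_pq - G_pp/2, E_p/2, F_p - E_q/2], [F_q - G_p/2, E, F], [G_q/2, F, G]] = [[-9, 18, 0], [0, 10, 0], [0, 0, 1]]; det M1 = -90
M2 = [[0, E_q/2, G_p/2], [E_q/2, E, F], [G_p/2, F, G]] = [[0, -9, 0], [-9, 10, 0], [0, 0, 1]]; det M2 = -81
det M1 - det M2 = -9; K = -9 / (10)^2 = -9/100

Answer: K = -9/100


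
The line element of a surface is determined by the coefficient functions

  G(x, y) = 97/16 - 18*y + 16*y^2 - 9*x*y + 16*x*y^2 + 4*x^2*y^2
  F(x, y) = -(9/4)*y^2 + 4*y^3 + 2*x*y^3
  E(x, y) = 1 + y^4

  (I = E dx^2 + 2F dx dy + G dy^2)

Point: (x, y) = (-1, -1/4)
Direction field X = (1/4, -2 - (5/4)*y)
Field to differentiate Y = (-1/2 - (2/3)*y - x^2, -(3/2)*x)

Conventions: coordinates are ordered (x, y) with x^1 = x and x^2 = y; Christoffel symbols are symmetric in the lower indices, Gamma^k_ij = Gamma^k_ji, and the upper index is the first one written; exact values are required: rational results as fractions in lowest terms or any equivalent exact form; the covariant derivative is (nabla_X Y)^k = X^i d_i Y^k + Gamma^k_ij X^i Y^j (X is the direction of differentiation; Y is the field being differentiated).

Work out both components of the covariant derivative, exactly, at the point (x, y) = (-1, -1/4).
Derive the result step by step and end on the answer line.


E = 257/256, F = -11/64, G = 137/16 at the point
E_x = 0, E_y = -1/16, F_x = -1/32, F_y = 3/2, G_x = 11/4, G_y = -11
EG - F^2 = 2193/256;  g^inv = (256/2193) * [[137/16, 11/64], [11/64, 257/256]]
first-kind symbols [ij,l] = (1/2)(d_i g_jl + d_j g_il - d_l g_ij): [xx,x] = E_x/2 = 0, [xx,y] = F_x - E_y/2 = 0, [xy,x] = E_y/2 = -1/32, [xy,y] = G_x/2 = 11/8, [yy,x] = F_y - G_x/2 = 1/8, [yy,y] = G_y/2 = -11/2
Gamma^x_ij = (G*[ij,x] - F*[ij,y])/(EG - F^2), Gamma^y_ij = (E*[ij,y] - F*[ij,x])/(EG - F^2)
Gamma_xxx = 0, Gamma_xxy = -8/2193, Gamma_xyy = 32/2193, Gamma_yxx = 0, Gamma_yxy = 352/2193, Gamma_yyy = -1408/2193
X = (1/4, -27/16), Y = (-4/3, 3/2) at the point

Answer: (nabla_X Y)^x = 543/344, (nabla_X Y)^y = 575/344


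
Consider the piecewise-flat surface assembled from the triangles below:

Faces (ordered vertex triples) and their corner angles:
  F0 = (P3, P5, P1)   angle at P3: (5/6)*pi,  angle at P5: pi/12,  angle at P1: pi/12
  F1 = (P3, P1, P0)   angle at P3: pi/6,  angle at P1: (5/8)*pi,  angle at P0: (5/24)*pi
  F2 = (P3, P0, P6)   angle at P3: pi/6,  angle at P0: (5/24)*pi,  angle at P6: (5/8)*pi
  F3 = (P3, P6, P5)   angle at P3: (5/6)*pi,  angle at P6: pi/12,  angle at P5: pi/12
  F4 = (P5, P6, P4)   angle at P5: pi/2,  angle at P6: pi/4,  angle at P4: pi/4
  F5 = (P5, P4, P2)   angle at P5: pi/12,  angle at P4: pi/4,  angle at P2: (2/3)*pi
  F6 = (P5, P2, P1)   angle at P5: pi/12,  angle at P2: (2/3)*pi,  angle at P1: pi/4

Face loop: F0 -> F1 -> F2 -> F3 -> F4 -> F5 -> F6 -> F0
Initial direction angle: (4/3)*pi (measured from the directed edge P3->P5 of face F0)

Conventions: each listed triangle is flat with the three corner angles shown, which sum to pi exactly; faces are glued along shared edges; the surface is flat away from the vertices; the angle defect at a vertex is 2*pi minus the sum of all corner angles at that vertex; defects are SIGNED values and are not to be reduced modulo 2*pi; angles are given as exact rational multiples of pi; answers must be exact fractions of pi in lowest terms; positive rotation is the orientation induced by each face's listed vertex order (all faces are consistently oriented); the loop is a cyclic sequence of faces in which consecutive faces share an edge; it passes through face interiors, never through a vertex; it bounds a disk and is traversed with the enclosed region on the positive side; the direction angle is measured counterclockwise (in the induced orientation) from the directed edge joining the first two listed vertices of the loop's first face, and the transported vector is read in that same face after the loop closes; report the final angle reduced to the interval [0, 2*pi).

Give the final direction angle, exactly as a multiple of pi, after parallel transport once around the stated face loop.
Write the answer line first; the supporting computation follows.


Answer: final direction angle = pi/2

enclosed vertex P3: corner angles sum to 2*pi, defect = 2*pi - 2*pi = 0
enclosed vertex P5: corner angles sum to (5/6)*pi, defect = 2*pi - (5/6)*pi = (7/6)*pi
final direction = starting direction + enclosed defect total, reduced mod 2*pi (induced orientation)
final angle = (4/3)*pi + (7/6)*pi = pi/2 (mod 2*pi)


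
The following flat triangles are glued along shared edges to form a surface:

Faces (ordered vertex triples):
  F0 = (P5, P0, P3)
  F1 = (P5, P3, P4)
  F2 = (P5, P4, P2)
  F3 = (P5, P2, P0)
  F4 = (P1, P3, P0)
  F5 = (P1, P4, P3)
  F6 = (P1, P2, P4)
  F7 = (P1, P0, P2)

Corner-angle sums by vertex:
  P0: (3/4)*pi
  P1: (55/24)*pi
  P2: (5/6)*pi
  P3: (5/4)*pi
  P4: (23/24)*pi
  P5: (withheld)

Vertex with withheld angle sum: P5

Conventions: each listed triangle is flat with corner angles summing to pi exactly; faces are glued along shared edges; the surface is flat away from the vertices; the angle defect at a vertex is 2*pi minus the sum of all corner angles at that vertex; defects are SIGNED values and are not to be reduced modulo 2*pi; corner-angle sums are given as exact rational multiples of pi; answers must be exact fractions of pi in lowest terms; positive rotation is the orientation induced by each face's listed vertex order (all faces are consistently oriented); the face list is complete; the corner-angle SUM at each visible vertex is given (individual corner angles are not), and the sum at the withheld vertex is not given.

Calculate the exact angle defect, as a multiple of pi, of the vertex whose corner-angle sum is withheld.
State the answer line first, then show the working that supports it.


Answer: defect(P5) = pi/12

V = 6, E = 12, F = 8; chi = V - E + F = 2
Gauss-Bonnet: total defect = 2*pi*chi = 4*pi; visible defects sum to (47/12)*pi


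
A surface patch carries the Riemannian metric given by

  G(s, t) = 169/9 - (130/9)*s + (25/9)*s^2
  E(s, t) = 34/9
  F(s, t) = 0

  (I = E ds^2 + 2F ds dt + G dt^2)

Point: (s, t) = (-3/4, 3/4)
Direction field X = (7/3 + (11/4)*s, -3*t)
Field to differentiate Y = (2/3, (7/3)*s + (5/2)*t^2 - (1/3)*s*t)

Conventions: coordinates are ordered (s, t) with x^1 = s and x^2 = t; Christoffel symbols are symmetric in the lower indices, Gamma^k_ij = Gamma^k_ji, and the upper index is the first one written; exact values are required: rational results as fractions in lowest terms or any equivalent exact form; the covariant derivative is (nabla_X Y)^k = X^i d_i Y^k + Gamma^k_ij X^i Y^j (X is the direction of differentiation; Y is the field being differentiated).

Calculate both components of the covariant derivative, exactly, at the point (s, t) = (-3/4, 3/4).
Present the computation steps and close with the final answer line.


E = 34/9, F = 0, G = 4489/144 at the point
E_s = 0, E_t = 0, F_s = 0, F_t = 0, G_s = -335/18, G_t = 0
EG - F^2 = 76313/648;  g^inv = (648/76313) * [[4489/144, 0], [0, 34/9]]
first-kind symbols [ij,l] = (1/2)(d_i g_jl + d_j g_il - d_l g_ij): [ss,s] = E_s/2 = 0, [ss,t] = F_s - E_t/2 = 0, [st,s] = E_t/2 = 0, [st,t] = G_s/2 = -335/36, [tt,s] = F_t - G_s/2 = 335/36, [tt,t] = G_t/2 = 0
Gamma^s_ij = (G*[ij,s] - F*[ij,t])/(EG - F^2), Gamma^t_ij = (E*[ij,t] - F*[ij,s])/(EG - F^2)
Gamma_sss = 0, Gamma_sst = 0, Gamma_stt = 335/136, Gamma_tss = 0, Gamma_tst = -20/67, Gamma_ttt = 0
X = (13/48, -9/4), Y = (2/3, -5/32) at the point

Answer: (nabla_X Y)^s = 15075/17408, (nabla_X Y)^t = -615571/77184


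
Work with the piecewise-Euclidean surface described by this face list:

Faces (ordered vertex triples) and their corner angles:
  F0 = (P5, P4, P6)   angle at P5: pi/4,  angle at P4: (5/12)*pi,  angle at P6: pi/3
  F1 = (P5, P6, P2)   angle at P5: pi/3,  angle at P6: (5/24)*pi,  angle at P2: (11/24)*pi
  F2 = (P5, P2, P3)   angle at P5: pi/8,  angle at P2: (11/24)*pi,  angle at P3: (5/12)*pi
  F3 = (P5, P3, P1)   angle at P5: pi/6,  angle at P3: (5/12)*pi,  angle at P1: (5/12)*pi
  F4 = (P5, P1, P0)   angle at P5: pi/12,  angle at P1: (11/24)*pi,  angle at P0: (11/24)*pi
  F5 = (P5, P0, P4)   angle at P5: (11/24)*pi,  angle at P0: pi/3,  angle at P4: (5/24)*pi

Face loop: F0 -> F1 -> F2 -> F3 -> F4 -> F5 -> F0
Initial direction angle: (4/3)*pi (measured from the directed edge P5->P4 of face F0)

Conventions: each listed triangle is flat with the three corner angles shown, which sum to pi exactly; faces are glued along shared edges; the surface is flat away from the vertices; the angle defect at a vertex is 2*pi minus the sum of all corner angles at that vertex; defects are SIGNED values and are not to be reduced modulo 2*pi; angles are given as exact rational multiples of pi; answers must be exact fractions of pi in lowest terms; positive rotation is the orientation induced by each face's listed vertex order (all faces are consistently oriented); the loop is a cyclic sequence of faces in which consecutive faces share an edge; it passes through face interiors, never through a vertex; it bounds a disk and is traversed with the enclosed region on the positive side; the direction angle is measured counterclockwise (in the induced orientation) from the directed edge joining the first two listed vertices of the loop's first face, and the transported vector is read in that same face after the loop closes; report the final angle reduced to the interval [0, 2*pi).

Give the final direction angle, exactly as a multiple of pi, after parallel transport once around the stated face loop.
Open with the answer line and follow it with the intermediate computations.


Answer: final direction angle = (23/12)*pi

enclosed vertex P5: corner angles sum to (17/12)*pi, defect = 2*pi - (17/12)*pi = (7/12)*pi
final direction = starting direction + enclosed defect total, reduced mod 2*pi (induced orientation)
final angle = (4/3)*pi + (7/12)*pi = (23/12)*pi (mod 2*pi)


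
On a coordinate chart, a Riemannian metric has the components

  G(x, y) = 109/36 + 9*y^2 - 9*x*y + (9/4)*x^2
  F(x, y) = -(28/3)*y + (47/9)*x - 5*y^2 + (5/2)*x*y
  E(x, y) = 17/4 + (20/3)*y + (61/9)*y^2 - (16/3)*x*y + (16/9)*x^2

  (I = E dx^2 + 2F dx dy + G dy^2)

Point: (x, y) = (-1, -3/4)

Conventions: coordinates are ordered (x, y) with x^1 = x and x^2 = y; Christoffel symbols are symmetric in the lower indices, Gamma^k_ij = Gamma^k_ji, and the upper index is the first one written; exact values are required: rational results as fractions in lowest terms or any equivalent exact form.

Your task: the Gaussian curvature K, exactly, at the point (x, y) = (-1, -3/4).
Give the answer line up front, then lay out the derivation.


Answer: K = -463120/161051

E = 121/144, F = 121/144, G = 517/144, EG - F^2 = 1331/576 at the point
E_x = 4/9, E_y = 11/6, F_x = 241/72, F_y = -13/3, G_x = 9/4, G_y = -9/2
E_yy = 122/9, F_xy = 5/2, G_xx = 9/2
The intrinsic route: Brioschi's K = (det M1 - det M2)/(EG - F^2)^2.
M1 = [[-E_yy/2 + F_xy - G_xx/2, E_x/2, F_x - E_y/2], [F_y - G_x/2, E, F], [G_y/2, F, G]] = [[-235/36, 2/9, 175/72], [-131/24, 121/144, 121/144], [-9/4, 121/144, 517/144]]; det M1 = -163141/9216
M2 = [[0, E_y/2, G_x/2], [E_y/2, E, F], [G_x/2, F, G]] = [[0, 11/12, 9/8], [11/12, 121/144, 121/144], [9/8, 121/144, 517/144]]; det M2 = -194689/82944
det M1 - det M2 = -318395/20736; K = -318395/20736 / (1331/576)^2 = -463120/161051


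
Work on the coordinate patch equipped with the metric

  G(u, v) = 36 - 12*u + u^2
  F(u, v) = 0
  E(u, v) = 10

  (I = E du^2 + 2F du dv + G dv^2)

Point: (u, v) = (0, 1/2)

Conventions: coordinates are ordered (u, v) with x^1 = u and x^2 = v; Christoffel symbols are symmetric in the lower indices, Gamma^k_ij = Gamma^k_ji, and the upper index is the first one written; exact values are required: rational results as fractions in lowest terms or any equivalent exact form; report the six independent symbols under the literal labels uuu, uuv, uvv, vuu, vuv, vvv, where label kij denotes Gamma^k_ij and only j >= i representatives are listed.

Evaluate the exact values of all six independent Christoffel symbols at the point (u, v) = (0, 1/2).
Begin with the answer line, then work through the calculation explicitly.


Answer: Gamma_uuu = 0, Gamma_uuv = 0, Gamma_uvv = 3/5, Gamma_vuu = 0, Gamma_vuv = -1/6, Gamma_vvv = 0

E = 10, F = 0, G = 36 at the point
E_u = 0, E_v = 0, F_u = 0, F_v = 0, G_u = -12, G_v = 0
EG - F^2 = 360;  g^inv = (1/360) * [[36, 0], [0, 10]]
first-kind symbols [ij,l] = (1/2)(d_i g_jl + d_j g_il - d_l g_ij): [uu,u] = E_u/2 = 0, [uu,v] = F_u - E_v/2 = 0, [uv,u] = E_v/2 = 0, [uv,v] = G_u/2 = -6, [vv,u] = F_v - G_u/2 = 6, [vv,v] = G_v/2 = 0
Gamma^u_ij = (G*[ij,u] - F*[ij,v])/(EG - F^2), Gamma^v_ij = (E*[ij,v] - F*[ij,u])/(EG - F^2)


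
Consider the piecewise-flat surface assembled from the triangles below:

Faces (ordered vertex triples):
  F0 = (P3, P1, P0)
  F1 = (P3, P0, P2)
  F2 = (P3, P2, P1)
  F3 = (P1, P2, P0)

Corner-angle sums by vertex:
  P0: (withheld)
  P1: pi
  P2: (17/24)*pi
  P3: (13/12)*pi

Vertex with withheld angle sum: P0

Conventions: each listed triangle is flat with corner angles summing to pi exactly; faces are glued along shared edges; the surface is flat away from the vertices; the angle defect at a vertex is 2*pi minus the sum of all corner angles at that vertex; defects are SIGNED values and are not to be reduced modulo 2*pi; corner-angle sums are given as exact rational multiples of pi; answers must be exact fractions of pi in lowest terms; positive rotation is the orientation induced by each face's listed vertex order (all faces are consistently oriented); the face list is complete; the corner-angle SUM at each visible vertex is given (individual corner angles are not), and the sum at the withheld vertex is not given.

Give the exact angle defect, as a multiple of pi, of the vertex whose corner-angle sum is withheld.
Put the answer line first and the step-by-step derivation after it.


Answer: defect(P0) = (19/24)*pi

V = 4, E = 6, F = 4; chi = V - E + F = 2
Gauss-Bonnet: total defect = 2*pi*chi = 4*pi; visible defects sum to (77/24)*pi


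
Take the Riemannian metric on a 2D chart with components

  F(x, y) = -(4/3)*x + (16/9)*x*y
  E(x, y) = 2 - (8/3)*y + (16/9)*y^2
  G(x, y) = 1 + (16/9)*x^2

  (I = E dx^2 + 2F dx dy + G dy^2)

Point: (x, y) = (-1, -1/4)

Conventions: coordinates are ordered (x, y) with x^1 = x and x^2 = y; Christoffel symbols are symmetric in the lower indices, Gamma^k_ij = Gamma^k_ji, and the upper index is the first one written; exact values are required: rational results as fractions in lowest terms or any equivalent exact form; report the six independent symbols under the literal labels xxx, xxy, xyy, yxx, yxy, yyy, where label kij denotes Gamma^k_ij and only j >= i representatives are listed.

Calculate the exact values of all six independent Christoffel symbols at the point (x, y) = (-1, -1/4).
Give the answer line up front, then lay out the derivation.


Answer: Gamma_xxx = 0, Gamma_xxy = -16/41, Gamma_xyy = 0, Gamma_yxx = 0, Gamma_yxy = -16/41, Gamma_yyy = 0

E = 25/9, F = 16/9, G = 25/9 at the point
E_x = 0, E_y = -32/9, F_x = -16/9, F_y = -16/9, G_x = -32/9, G_y = 0
EG - F^2 = 41/9;  g^inv = (9/41) * [[25/9, -16/9], [-16/9, 25/9]]
first-kind symbols [ij,l] = (1/2)(d_i g_jl + d_j g_il - d_l g_ij): [xx,x] = E_x/2 = 0, [xx,y] = F_x - E_y/2 = 0, [xy,x] = E_y/2 = -16/9, [xy,y] = G_x/2 = -16/9, [yy,x] = F_y - G_x/2 = 0, [yy,y] = G_y/2 = 0
Gamma^x_ij = (G*[ij,x] - F*[ij,y])/(EG - F^2), Gamma^y_ij = (E*[ij,y] - F*[ij,x])/(EG - F^2)
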